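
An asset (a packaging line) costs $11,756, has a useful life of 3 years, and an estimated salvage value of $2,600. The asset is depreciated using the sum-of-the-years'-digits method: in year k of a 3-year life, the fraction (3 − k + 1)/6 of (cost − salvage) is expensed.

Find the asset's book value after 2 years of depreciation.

$4,126

Depreciable base = $11,756 − $2,600 = $9,156.
Sum of the years' digits = 3+2+1 = 6.
Year 1: $9,156 × 3/6 = $4,578. Book value $7,178.
Year 2: $9,156 × 2/6 = $3,052. Book value $4,126.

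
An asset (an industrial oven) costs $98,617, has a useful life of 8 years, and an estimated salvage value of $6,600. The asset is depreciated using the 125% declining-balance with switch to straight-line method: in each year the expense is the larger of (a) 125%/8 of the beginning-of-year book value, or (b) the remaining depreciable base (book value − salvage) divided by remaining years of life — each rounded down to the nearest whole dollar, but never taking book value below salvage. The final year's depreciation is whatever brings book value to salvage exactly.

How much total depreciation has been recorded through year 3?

Depreciable base = $98,617 − $6,600 = $92,017.
Year 1: DB = ⌊$98,617 × 125%/8⌋ = $15,408; SL = ⌊$92,017/8⌋ = $11,502 → take DB $15,408. Book value $83,209.
Year 2: DB = ⌊$83,209 × 125%/8⌋ = $13,001; SL = ⌊$76,609/7⌋ = $10,944 → take DB $13,001. Book value $70,208.
Year 3: DB = ⌊$70,208 × 125%/8⌋ = $10,970; SL = ⌊$63,608/6⌋ = $10,601 → take DB $10,970. Book value $59,238.
Accumulated through year 3 = $98,617 − $59,238 = $39,379.

$39,379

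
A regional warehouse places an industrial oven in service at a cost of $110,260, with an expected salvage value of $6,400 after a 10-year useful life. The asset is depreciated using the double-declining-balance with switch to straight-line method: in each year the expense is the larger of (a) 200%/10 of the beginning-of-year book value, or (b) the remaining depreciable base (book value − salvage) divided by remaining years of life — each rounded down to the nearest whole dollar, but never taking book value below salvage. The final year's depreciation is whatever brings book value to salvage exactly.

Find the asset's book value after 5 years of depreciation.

Depreciable base = $110,260 − $6,400 = $103,860.
Year 1: DB = ⌊$110,260 × 200%/10⌋ = $22,052; SL = ⌊$103,860/10⌋ = $10,386 → take DB $22,052. Book value $88,208.
Year 2: DB = ⌊$88,208 × 200%/10⌋ = $17,641; SL = ⌊$81,808/9⌋ = $9,089 → take DB $17,641. Book value $70,567.
Year 3: DB = ⌊$70,567 × 200%/10⌋ = $14,113; SL = ⌊$64,167/8⌋ = $8,020 → take DB $14,113. Book value $56,454.
Year 4: DB = ⌊$56,454 × 200%/10⌋ = $11,290; SL = ⌊$50,054/7⌋ = $7,150 → take DB $11,290. Book value $45,164.
Year 5: DB = ⌊$45,164 × 200%/10⌋ = $9,032; SL = ⌊$38,764/6⌋ = $6,460 → take DB $9,032. Book value $36,132.

$36,132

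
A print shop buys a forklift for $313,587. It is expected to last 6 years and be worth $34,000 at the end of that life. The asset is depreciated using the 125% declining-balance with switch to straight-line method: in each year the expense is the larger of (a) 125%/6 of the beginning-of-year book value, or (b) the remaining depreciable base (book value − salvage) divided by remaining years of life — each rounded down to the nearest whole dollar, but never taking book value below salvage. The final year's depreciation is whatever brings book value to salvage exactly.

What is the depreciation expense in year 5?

Depreciable base = $313,587 − $34,000 = $279,587.
Year 1: DB = ⌊$313,587 × 125%/6⌋ = $65,330; SL = ⌊$279,587/6⌋ = $46,597 → take DB $65,330. Book value $248,257.
Year 2: DB = ⌊$248,257 × 125%/6⌋ = $51,720; SL = ⌊$214,257/5⌋ = $42,851 → take DB $51,720. Book value $196,537.
Year 3: DB = ⌊$196,537 × 125%/6⌋ = $40,945; SL = ⌊$162,537/4⌋ = $40,634 → take DB $40,945. Book value $155,592.
Year 4: DB = ⌊$155,592 × 125%/6⌋ = $32,415; SL = ⌊$121,592/3⌋ = $40,530 → take SL $40,530. Book value $115,062.
Year 5: DB = ⌊$115,062 × 125%/6⌋ = $23,971; SL = ⌊$81,062/2⌋ = $40,531 → take SL $40,531. Book value $74,531.

$40,531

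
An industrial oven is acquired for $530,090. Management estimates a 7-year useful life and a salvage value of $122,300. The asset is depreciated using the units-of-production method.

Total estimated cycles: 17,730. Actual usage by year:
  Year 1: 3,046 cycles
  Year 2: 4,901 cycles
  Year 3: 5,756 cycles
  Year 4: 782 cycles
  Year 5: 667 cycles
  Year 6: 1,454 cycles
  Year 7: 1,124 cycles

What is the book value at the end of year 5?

Depreciable base = $530,090 − $122,300 = $407,790.
Rate = $407,790 / 17,730 cycles = $23 per cycle.
Year 1: 3,046 × $23 = $70,058. Book value $460,032.
Year 2: 4,901 × $23 = $112,723. Book value $347,309.
Year 3: 5,756 × $23 = $132,388. Book value $214,921.
Year 4: 782 × $23 = $17,986. Book value $196,935.
Year 5: 667 × $23 = $15,341. Book value $181,594.

$181,594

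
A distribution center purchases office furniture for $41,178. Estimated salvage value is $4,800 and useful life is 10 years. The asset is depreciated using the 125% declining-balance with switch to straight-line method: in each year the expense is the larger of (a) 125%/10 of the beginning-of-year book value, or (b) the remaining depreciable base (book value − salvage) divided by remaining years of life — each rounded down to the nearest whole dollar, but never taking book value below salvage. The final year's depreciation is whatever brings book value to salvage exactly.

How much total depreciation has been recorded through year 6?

$23,485

Depreciable base = $41,178 − $4,800 = $36,378.
Year 1: DB = ⌊$41,178 × 125%/10⌋ = $5,147; SL = ⌊$36,378/10⌋ = $3,637 → take DB $5,147. Book value $36,031.
Year 2: DB = ⌊$36,031 × 125%/10⌋ = $4,503; SL = ⌊$31,231/9⌋ = $3,470 → take DB $4,503. Book value $31,528.
Year 3: DB = ⌊$31,528 × 125%/10⌋ = $3,941; SL = ⌊$26,728/8⌋ = $3,341 → take DB $3,941. Book value $27,587.
Year 4: DB = ⌊$27,587 × 125%/10⌋ = $3,448; SL = ⌊$22,787/7⌋ = $3,255 → take DB $3,448. Book value $24,139.
Year 5: DB = ⌊$24,139 × 125%/10⌋ = $3,017; SL = ⌊$19,339/6⌋ = $3,223 → take SL $3,223. Book value $20,916.
Year 6: DB = ⌊$20,916 × 125%/10⌋ = $2,614; SL = ⌊$16,116/5⌋ = $3,223 → take SL $3,223. Book value $17,693.
Accumulated through year 6 = $41,178 − $17,693 = $23,485.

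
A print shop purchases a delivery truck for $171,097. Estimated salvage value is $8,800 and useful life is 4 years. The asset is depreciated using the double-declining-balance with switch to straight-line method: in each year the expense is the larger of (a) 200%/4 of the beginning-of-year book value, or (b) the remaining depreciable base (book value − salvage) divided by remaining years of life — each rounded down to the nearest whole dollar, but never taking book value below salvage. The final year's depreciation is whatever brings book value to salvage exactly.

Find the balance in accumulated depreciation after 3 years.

$149,709

Depreciable base = $171,097 − $8,800 = $162,297.
Year 1: DB = ⌊$171,097 × 200%/4⌋ = $85,548; SL = ⌊$162,297/4⌋ = $40,574 → take DB $85,548. Book value $85,549.
Year 2: DB = ⌊$85,549 × 200%/4⌋ = $42,774; SL = ⌊$76,749/3⌋ = $25,583 → take DB $42,774. Book value $42,775.
Year 3: DB = ⌊$42,775 × 200%/4⌋ = $21,387; SL = ⌊$33,975/2⌋ = $16,987 → take DB $21,387. Book value $21,388.
Accumulated through year 3 = $171,097 − $21,388 = $149,709.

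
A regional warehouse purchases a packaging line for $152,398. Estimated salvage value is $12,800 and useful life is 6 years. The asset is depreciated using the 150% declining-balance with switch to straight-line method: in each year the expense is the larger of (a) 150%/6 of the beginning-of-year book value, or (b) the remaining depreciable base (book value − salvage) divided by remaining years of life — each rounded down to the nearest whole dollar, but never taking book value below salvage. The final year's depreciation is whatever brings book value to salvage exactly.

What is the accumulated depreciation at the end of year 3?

$88,104

Depreciable base = $152,398 − $12,800 = $139,598.
Year 1: DB = ⌊$152,398 × 150%/6⌋ = $38,099; SL = ⌊$139,598/6⌋ = $23,266 → take DB $38,099. Book value $114,299.
Year 2: DB = ⌊$114,299 × 150%/6⌋ = $28,574; SL = ⌊$101,499/5⌋ = $20,299 → take DB $28,574. Book value $85,725.
Year 3: DB = ⌊$85,725 × 150%/6⌋ = $21,431; SL = ⌊$72,925/4⌋ = $18,231 → take DB $21,431. Book value $64,294.
Accumulated through year 3 = $152,398 − $64,294 = $88,104.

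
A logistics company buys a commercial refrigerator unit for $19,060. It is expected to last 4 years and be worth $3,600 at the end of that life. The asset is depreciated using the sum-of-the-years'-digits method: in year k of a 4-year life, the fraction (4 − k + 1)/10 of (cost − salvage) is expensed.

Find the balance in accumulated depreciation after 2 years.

$10,822

Depreciable base = $19,060 − $3,600 = $15,460.
Sum of the years' digits = 4+3+2+1 = 10.
Year 1: $15,460 × 4/10 = $6,184. Book value $12,876.
Year 2: $15,460 × 3/10 = $4,638. Book value $8,238.
Accumulated through year 2 = $19,060 − $8,238 = $10,822.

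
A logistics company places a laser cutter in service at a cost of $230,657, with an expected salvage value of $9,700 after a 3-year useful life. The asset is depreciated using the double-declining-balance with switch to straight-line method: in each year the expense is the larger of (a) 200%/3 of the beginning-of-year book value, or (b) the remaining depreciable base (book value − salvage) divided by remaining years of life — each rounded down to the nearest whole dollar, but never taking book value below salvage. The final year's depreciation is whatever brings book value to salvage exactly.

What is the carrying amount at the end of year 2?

Depreciable base = $230,657 − $9,700 = $220,957.
Year 1: DB = ⌊$230,657 × 200%/3⌋ = $153,771; SL = ⌊$220,957/3⌋ = $73,652 → take DB $153,771. Book value $76,886.
Year 2: DB = ⌊$76,886 × 200%/3⌋ = $51,257; SL = ⌊$67,186/2⌋ = $33,593 → take DB $51,257. Book value $25,629.

$25,629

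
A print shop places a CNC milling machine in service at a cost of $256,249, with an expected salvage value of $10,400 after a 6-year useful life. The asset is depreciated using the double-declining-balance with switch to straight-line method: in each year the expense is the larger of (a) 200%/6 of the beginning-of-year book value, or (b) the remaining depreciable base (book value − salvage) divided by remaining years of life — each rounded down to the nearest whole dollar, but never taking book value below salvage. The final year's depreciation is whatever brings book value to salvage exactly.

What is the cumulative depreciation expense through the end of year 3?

Depreciable base = $256,249 − $10,400 = $245,849.
Year 1: DB = ⌊$256,249 × 200%/6⌋ = $85,416; SL = ⌊$245,849/6⌋ = $40,974 → take DB $85,416. Book value $170,833.
Year 2: DB = ⌊$170,833 × 200%/6⌋ = $56,944; SL = ⌊$160,433/5⌋ = $32,086 → take DB $56,944. Book value $113,889.
Year 3: DB = ⌊$113,889 × 200%/6⌋ = $37,963; SL = ⌊$103,489/4⌋ = $25,872 → take DB $37,963. Book value $75,926.
Accumulated through year 3 = $256,249 − $75,926 = $180,323.

$180,323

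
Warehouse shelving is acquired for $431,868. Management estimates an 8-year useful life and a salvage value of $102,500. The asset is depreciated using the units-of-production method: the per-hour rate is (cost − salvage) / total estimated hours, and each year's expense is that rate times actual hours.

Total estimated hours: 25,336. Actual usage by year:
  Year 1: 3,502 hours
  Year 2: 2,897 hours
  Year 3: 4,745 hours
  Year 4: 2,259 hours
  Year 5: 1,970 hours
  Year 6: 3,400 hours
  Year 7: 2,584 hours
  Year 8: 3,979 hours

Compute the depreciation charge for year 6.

$44,200

Depreciable base = $431,868 − $102,500 = $329,368.
Rate = $329,368 / 25,336 hours = $13 per hour.
Year 1: 3,502 × $13 = $45,526. Book value $386,342.
Year 2: 2,897 × $13 = $37,661. Book value $348,681.
Year 3: 4,745 × $13 = $61,685. Book value $286,996.
Year 4: 2,259 × $13 = $29,367. Book value $257,629.
Year 5: 1,970 × $13 = $25,610. Book value $232,019.
Year 6: 3,400 × $13 = $44,200. Book value $187,819.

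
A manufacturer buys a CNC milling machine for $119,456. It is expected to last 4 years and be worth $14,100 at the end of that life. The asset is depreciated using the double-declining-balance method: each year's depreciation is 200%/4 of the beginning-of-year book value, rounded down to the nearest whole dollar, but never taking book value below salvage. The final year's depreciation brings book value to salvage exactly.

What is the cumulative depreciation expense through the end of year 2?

Depreciable base = $119,456 − $14,100 = $105,356.
Year 1: ⌊$119,456 × 200%/4⌋ = $59,728. Book value $59,728.
Year 2: ⌊$59,728 × 200%/4⌋ = $29,864. Book value $29,864.
Accumulated through year 2 = $119,456 − $29,864 = $89,592.

$89,592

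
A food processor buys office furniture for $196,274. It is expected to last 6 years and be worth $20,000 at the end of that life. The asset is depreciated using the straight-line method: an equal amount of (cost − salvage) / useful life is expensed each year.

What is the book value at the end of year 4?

$78,758

Depreciable base = $196,274 − $20,000 = $176,274.
Annual expense = $176,274 / 6 = $29,379.
End of year 1: book value $166,895.
End of year 2: book value $137,516.
End of year 3: book value $108,137.
End of year 4: book value $78,758.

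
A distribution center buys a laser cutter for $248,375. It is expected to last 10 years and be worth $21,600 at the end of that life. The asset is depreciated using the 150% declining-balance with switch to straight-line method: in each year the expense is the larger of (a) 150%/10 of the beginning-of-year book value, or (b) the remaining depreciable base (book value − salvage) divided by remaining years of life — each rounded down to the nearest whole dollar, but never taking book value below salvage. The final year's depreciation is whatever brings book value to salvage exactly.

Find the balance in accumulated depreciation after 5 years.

Depreciable base = $248,375 − $21,600 = $226,775.
Year 1: DB = ⌊$248,375 × 150%/10⌋ = $37,256; SL = ⌊$226,775/10⌋ = $22,677 → take DB $37,256. Book value $211,119.
Year 2: DB = ⌊$211,119 × 150%/10⌋ = $31,667; SL = ⌊$189,519/9⌋ = $21,057 → take DB $31,667. Book value $179,452.
Year 3: DB = ⌊$179,452 × 150%/10⌋ = $26,917; SL = ⌊$157,852/8⌋ = $19,731 → take DB $26,917. Book value $152,535.
Year 4: DB = ⌊$152,535 × 150%/10⌋ = $22,880; SL = ⌊$130,935/7⌋ = $18,705 → take DB $22,880. Book value $129,655.
Year 5: DB = ⌊$129,655 × 150%/10⌋ = $19,448; SL = ⌊$108,055/6⌋ = $18,009 → take DB $19,448. Book value $110,207.
Accumulated through year 5 = $248,375 − $110,207 = $138,168.

$138,168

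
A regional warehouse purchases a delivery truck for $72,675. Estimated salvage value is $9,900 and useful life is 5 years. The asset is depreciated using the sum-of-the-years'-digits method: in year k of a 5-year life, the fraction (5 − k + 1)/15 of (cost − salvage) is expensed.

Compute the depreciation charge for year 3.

Depreciable base = $72,675 − $9,900 = $62,775.
Sum of the years' digits = 5+4+3+2+1 = 15.
Year 1: $62,775 × 5/15 = $20,925. Book value $51,750.
Year 2: $62,775 × 4/15 = $16,740. Book value $35,010.
Year 3: $62,775 × 3/15 = $12,555. Book value $22,455.

$12,555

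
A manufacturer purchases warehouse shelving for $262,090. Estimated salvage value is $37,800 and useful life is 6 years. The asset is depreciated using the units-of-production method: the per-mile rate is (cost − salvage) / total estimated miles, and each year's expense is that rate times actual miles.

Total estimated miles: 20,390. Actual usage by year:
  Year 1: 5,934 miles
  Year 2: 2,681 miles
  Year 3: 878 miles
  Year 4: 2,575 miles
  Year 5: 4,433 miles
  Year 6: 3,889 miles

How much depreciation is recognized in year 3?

Depreciable base = $262,090 − $37,800 = $224,290.
Rate = $224,290 / 20,390 miles = $11 per mile.
Year 1: 5,934 × $11 = $65,274. Book value $196,816.
Year 2: 2,681 × $11 = $29,491. Book value $167,325.
Year 3: 878 × $11 = $9,658. Book value $157,667.

$9,658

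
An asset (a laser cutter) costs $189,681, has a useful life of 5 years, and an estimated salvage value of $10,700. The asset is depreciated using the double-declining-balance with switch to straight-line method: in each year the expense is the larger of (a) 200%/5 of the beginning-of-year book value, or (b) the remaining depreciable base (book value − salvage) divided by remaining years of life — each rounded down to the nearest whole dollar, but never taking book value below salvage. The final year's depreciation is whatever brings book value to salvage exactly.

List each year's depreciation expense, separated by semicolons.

Depreciable base = $189,681 − $10,700 = $178,981.
Year 1: DB = ⌊$189,681 × 200%/5⌋ = $75,872; SL = ⌊$178,981/5⌋ = $35,796 → take DB $75,872. Book value $113,809.
Year 2: DB = ⌊$113,809 × 200%/5⌋ = $45,523; SL = ⌊$103,109/4⌋ = $25,777 → take DB $45,523. Book value $68,286.
Year 3: DB = ⌊$68,286 × 200%/5⌋ = $27,314; SL = ⌊$57,586/3⌋ = $19,195 → take DB $27,314. Book value $40,972.
Year 4: DB = ⌊$40,972 × 200%/5⌋ = $16,388; SL = ⌊$30,272/2⌋ = $15,136 → take DB $16,388. Book value $24,584.
Year 5 (final): $24,584 − $10,700 = $13,884. Book value $10,700.

$75,872; $45,523; $27,314; $16,388; $13,884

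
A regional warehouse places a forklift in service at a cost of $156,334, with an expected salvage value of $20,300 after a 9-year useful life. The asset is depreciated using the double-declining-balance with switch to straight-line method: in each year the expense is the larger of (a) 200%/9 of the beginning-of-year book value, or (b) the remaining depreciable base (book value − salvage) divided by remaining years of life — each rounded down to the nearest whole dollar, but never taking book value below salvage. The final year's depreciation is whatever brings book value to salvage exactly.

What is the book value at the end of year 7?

$26,920

Depreciable base = $156,334 − $20,300 = $136,034.
Year 1: DB = ⌊$156,334 × 200%/9⌋ = $34,740; SL = ⌊$136,034/9⌋ = $15,114 → take DB $34,740. Book value $121,594.
Year 2: DB = ⌊$121,594 × 200%/9⌋ = $27,020; SL = ⌊$101,294/8⌋ = $12,661 → take DB $27,020. Book value $94,574.
Year 3: DB = ⌊$94,574 × 200%/9⌋ = $21,016; SL = ⌊$74,274/7⌋ = $10,610 → take DB $21,016. Book value $73,558.
Year 4: DB = ⌊$73,558 × 200%/9⌋ = $16,346; SL = ⌊$53,258/6⌋ = $8,876 → take DB $16,346. Book value $57,212.
Year 5: DB = ⌊$57,212 × 200%/9⌋ = $12,713; SL = ⌊$36,912/5⌋ = $7,382 → take DB $12,713. Book value $44,499.
Year 6: DB = ⌊$44,499 × 200%/9⌋ = $9,888; SL = ⌊$24,199/4⌋ = $6,049 → take DB $9,888. Book value $34,611.
Year 7: DB = ⌊$34,611 × 200%/9⌋ = $7,691; SL = ⌊$14,311/3⌋ = $4,770 → take DB $7,691. Book value $26,920.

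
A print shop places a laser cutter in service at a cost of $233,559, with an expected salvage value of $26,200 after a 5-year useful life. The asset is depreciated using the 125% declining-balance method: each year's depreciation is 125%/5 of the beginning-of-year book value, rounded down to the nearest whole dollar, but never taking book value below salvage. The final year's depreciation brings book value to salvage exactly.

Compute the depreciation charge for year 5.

$47,701

Depreciable base = $233,559 − $26,200 = $207,359.
Year 1: ⌊$233,559 × 125%/5⌋ = $58,389. Book value $175,170.
Year 2: ⌊$175,170 × 125%/5⌋ = $43,792. Book value $131,378.
Year 3: ⌊$131,378 × 125%/5⌋ = $32,844. Book value $98,534.
Year 4: ⌊$98,534 × 125%/5⌋ = $24,633. Book value $73,901.
Year 5 (final): $73,901 − $26,200 = $47,701. Book value $26,200.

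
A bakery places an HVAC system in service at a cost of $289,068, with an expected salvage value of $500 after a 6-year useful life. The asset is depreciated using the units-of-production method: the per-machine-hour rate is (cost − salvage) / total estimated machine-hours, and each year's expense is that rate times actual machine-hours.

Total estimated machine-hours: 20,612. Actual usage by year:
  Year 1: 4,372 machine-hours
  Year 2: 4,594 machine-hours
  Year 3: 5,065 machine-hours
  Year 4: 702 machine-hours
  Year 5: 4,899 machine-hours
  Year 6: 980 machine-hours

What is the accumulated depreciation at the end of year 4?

Depreciable base = $289,068 − $500 = $288,568.
Rate = $288,568 / 20,612 machine-hours = $14 per machine-hour.
Year 1: 4,372 × $14 = $61,208. Book value $227,860.
Year 2: 4,594 × $14 = $64,316. Book value $163,544.
Year 3: 5,065 × $14 = $70,910. Book value $92,634.
Year 4: 702 × $14 = $9,828. Book value $82,806.
Accumulated through year 4 = $289,068 − $82,806 = $206,262.

$206,262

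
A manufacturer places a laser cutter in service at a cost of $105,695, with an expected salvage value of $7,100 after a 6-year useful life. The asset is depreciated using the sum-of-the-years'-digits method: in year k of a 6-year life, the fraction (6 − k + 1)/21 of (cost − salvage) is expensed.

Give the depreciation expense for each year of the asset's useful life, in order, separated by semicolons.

$28,170; $23,475; $18,780; $14,085; $9,390; $4,695

Depreciable base = $105,695 − $7,100 = $98,595.
Sum of the years' digits = 6+5+4+3+2+1 = 21.
Year 1: $98,595 × 6/21 = $28,170. Book value $77,525.
Year 2: $98,595 × 5/21 = $23,475. Book value $54,050.
Year 3: $98,595 × 4/21 = $18,780. Book value $35,270.
Year 4: $98,595 × 3/21 = $14,085. Book value $21,185.
Year 5: $98,595 × 2/21 = $9,390. Book value $11,795.
Year 6: $98,595 × 1/21 = $4,695. Book value $7,100.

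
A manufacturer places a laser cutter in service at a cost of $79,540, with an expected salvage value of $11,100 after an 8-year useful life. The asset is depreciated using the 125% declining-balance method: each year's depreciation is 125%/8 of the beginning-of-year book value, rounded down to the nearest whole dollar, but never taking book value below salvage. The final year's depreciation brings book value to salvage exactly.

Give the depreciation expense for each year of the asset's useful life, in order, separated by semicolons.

Depreciable base = $79,540 − $11,100 = $68,440.
Year 1: ⌊$79,540 × 125%/8⌋ = $12,428. Book value $67,112.
Year 2: ⌊$67,112 × 125%/8⌋ = $10,486. Book value $56,626.
Year 3: ⌊$56,626 × 125%/8⌋ = $8,847. Book value $47,779.
Year 4: ⌊$47,779 × 125%/8⌋ = $7,465. Book value $40,314.
Year 5: ⌊$40,314 × 125%/8⌋ = $6,299. Book value $34,015.
Year 6: ⌊$34,015 × 125%/8⌋ = $5,314. Book value $28,701.
Year 7: ⌊$28,701 × 125%/8⌋ = $4,484. Book value $24,217.
Year 8 (final): $24,217 − $11,100 = $13,117. Book value $11,100.

$12,428; $10,486; $8,847; $7,465; $6,299; $5,314; $4,484; $13,117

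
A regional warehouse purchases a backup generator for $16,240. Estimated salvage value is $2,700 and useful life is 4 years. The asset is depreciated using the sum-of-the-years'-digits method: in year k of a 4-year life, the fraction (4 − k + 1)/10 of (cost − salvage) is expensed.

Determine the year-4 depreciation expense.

Depreciable base = $16,240 − $2,700 = $13,540.
Sum of the years' digits = 4+3+2+1 = 10.
Year 1: $13,540 × 4/10 = $5,416. Book value $10,824.
Year 2: $13,540 × 3/10 = $4,062. Book value $6,762.
Year 3: $13,540 × 2/10 = $2,708. Book value $4,054.
Year 4: $13,540 × 1/10 = $1,354. Book value $2,700.

$1,354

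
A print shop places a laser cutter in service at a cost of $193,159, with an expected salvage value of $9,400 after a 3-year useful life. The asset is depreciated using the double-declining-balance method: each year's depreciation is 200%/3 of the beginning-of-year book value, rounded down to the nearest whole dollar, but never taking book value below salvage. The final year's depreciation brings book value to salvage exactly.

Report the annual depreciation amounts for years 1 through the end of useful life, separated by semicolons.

Depreciable base = $193,159 − $9,400 = $183,759.
Year 1: ⌊$193,159 × 200%/3⌋ = $128,772. Book value $64,387.
Year 2: ⌊$64,387 × 200%/3⌋ = $42,924. Book value $21,463.
Year 3 (final): $21,463 − $9,400 = $12,063. Book value $9,400.

$128,772; $42,924; $12,063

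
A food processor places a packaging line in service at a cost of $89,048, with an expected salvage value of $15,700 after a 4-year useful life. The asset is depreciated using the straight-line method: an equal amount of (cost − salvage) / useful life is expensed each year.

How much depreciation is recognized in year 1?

$18,337

Depreciable base = $89,048 − $15,700 = $73,348.
Annual expense = $73,348 / 4 = $18,337.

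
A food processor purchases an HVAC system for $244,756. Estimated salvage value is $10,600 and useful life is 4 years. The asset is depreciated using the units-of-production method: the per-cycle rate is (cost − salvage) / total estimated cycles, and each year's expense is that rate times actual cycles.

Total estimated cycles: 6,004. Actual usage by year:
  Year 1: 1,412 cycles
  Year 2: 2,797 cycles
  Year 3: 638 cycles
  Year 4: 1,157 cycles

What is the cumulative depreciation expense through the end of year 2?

$164,151

Depreciable base = $244,756 − $10,600 = $234,156.
Rate = $234,156 / 6,004 cycles = $39 per cycle.
Year 1: 1,412 × $39 = $55,068. Book value $189,688.
Year 2: 2,797 × $39 = $109,083. Book value $80,605.
Accumulated through year 2 = $244,756 − $80,605 = $164,151.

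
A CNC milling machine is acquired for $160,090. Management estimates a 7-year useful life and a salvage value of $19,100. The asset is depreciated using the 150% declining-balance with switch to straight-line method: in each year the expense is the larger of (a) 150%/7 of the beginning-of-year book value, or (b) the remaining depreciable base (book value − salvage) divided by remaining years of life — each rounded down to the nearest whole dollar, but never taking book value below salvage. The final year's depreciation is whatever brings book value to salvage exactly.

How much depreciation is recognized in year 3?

$21,178

Depreciable base = $160,090 − $19,100 = $140,990.
Year 1: DB = ⌊$160,090 × 150%/7⌋ = $34,305; SL = ⌊$140,990/7⌋ = $20,141 → take DB $34,305. Book value $125,785.
Year 2: DB = ⌊$125,785 × 150%/7⌋ = $26,953; SL = ⌊$106,685/6⌋ = $17,780 → take DB $26,953. Book value $98,832.
Year 3: DB = ⌊$98,832 × 150%/7⌋ = $21,178; SL = ⌊$79,732/5⌋ = $15,946 → take DB $21,178. Book value $77,654.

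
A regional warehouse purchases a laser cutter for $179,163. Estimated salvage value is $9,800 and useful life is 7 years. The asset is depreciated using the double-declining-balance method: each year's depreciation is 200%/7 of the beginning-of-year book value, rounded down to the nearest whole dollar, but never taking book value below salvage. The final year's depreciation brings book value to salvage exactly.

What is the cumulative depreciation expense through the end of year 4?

Depreciable base = $179,163 − $9,800 = $169,363.
Year 1: ⌊$179,163 × 200%/7⌋ = $51,189. Book value $127,974.
Year 2: ⌊$127,974 × 200%/7⌋ = $36,564. Book value $91,410.
Year 3: ⌊$91,410 × 200%/7⌋ = $26,117. Book value $65,293.
Year 4: ⌊$65,293 × 200%/7⌋ = $18,655. Book value $46,638.
Accumulated through year 4 = $179,163 − $46,638 = $132,525.

$132,525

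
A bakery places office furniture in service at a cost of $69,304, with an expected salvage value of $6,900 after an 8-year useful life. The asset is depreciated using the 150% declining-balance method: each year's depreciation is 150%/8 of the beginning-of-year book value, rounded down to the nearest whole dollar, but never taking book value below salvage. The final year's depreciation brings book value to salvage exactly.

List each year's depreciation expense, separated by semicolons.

Depreciable base = $69,304 − $6,900 = $62,404.
Year 1: ⌊$69,304 × 150%/8⌋ = $12,994. Book value $56,310.
Year 2: ⌊$56,310 × 150%/8⌋ = $10,558. Book value $45,752.
Year 3: ⌊$45,752 × 150%/8⌋ = $8,578. Book value $37,174.
Year 4: ⌊$37,174 × 150%/8⌋ = $6,970. Book value $30,204.
Year 5: ⌊$30,204 × 150%/8⌋ = $5,663. Book value $24,541.
Year 6: ⌊$24,541 × 150%/8⌋ = $4,601. Book value $19,940.
Year 7: ⌊$19,940 × 150%/8⌋ = $3,738. Book value $16,202.
Year 8 (final): $16,202 − $6,900 = $9,302. Book value $6,900.

$12,994; $10,558; $8,578; $6,970; $5,663; $4,601; $3,738; $9,302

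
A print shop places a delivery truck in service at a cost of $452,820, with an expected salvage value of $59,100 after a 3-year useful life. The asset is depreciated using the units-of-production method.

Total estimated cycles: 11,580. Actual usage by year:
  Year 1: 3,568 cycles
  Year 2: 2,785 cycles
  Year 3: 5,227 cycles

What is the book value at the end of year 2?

$236,818

Depreciable base = $452,820 − $59,100 = $393,720.
Rate = $393,720 / 11,580 cycles = $34 per cycle.
Year 1: 3,568 × $34 = $121,312. Book value $331,508.
Year 2: 2,785 × $34 = $94,690. Book value $236,818.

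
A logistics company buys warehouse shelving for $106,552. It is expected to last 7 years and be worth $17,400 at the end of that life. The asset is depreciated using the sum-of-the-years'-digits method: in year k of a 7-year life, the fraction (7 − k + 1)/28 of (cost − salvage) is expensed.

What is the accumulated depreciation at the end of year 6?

Depreciable base = $106,552 − $17,400 = $89,152.
Sum of the years' digits = 7+6+5+4+3+2+1 = 28.
Year 1: $89,152 × 7/28 = $22,288. Book value $84,264.
Year 2: $89,152 × 6/28 = $19,104. Book value $65,160.
Year 3: $89,152 × 5/28 = $15,920. Book value $49,240.
Year 4: $89,152 × 4/28 = $12,736. Book value $36,504.
Year 5: $89,152 × 3/28 = $9,552. Book value $26,952.
Year 6: $89,152 × 2/28 = $6,368. Book value $20,584.
Accumulated through year 6 = $106,552 − $20,584 = $85,968.

$85,968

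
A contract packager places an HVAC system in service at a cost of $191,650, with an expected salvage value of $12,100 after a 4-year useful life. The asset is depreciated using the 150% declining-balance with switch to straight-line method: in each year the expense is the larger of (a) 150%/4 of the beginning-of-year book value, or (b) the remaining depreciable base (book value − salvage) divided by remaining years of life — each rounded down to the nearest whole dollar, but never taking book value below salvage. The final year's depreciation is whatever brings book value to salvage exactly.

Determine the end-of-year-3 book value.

$43,482

Depreciable base = $191,650 − $12,100 = $179,550.
Year 1: DB = ⌊$191,650 × 150%/4⌋ = $71,868; SL = ⌊$179,550/4⌋ = $44,887 → take DB $71,868. Book value $119,782.
Year 2: DB = ⌊$119,782 × 150%/4⌋ = $44,918; SL = ⌊$107,682/3⌋ = $35,894 → take DB $44,918. Book value $74,864.
Year 3: DB = ⌊$74,864 × 150%/4⌋ = $28,074; SL = ⌊$62,764/2⌋ = $31,382 → take SL $31,382. Book value $43,482.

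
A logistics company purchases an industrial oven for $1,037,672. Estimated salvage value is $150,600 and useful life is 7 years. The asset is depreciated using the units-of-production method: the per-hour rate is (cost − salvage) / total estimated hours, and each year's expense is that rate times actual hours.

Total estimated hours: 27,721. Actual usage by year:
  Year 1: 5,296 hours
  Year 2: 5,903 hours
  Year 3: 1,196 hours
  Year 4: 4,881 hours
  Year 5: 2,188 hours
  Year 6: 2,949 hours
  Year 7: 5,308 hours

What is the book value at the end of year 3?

$641,032

Depreciable base = $1,037,672 − $150,600 = $887,072.
Rate = $887,072 / 27,721 hours = $32 per hour.
Year 1: 5,296 × $32 = $169,472. Book value $868,200.
Year 2: 5,903 × $32 = $188,896. Book value $679,304.
Year 3: 1,196 × $32 = $38,272. Book value $641,032.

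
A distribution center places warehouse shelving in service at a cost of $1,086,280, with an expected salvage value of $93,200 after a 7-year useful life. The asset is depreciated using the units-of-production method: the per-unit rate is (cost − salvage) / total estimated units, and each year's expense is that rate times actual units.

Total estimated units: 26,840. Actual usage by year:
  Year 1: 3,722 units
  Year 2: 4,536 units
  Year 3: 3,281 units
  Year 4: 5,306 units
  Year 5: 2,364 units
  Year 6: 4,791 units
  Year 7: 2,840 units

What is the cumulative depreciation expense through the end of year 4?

$623,265

Depreciable base = $1,086,280 − $93,200 = $993,080.
Rate = $993,080 / 26,840 units = $37 per unit.
Year 1: 3,722 × $37 = $137,714. Book value $948,566.
Year 2: 4,536 × $37 = $167,832. Book value $780,734.
Year 3: 3,281 × $37 = $121,397. Book value $659,337.
Year 4: 5,306 × $37 = $196,322. Book value $463,015.
Accumulated through year 4 = $1,086,280 − $463,015 = $623,265.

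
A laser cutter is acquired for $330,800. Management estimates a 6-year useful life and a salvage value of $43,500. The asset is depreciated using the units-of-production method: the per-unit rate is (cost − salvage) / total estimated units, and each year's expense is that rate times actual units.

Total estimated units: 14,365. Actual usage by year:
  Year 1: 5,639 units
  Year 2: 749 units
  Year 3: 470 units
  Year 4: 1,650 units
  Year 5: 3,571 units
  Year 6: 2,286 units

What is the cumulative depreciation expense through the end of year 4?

$170,160

Depreciable base = $330,800 − $43,500 = $287,300.
Rate = $287,300 / 14,365 units = $20 per unit.
Year 1: 5,639 × $20 = $112,780. Book value $218,020.
Year 2: 749 × $20 = $14,980. Book value $203,040.
Year 3: 470 × $20 = $9,400. Book value $193,640.
Year 4: 1,650 × $20 = $33,000. Book value $160,640.
Accumulated through year 4 = $330,800 − $160,640 = $170,160.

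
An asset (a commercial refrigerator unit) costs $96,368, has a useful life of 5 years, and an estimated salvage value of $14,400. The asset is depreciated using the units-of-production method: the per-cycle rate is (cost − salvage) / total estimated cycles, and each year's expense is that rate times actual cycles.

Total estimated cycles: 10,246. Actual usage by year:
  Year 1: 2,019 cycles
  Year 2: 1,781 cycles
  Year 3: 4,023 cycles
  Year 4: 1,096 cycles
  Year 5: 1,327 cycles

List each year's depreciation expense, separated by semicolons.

$16,152; $14,248; $32,184; $8,768; $10,616

Depreciable base = $96,368 − $14,400 = $81,968.
Rate = $81,968 / 10,246 cycles = $8 per cycle.
Year 1: 2,019 × $8 = $16,152. Book value $80,216.
Year 2: 1,781 × $8 = $14,248. Book value $65,968.
Year 3: 4,023 × $8 = $32,184. Book value $33,784.
Year 4: 1,096 × $8 = $8,768. Book value $25,016.
Year 5: 1,327 × $8 = $10,616. Book value $14,400.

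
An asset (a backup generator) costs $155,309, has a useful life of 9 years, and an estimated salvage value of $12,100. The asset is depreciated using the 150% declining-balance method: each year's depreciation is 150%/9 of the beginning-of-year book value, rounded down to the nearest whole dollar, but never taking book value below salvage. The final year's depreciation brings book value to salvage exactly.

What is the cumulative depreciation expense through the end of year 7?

Depreciable base = $155,309 − $12,100 = $143,209.
Year 1: ⌊$155,309 × 150%/9⌋ = $25,884. Book value $129,425.
Year 2: ⌊$129,425 × 150%/9⌋ = $21,570. Book value $107,855.
Year 3: ⌊$107,855 × 150%/9⌋ = $17,975. Book value $89,880.
Year 4: ⌊$89,880 × 150%/9⌋ = $14,980. Book value $74,900.
Year 5: ⌊$74,900 × 150%/9⌋ = $12,483. Book value $62,417.
Year 6: ⌊$62,417 × 150%/9⌋ = $10,402. Book value $52,015.
Year 7: ⌊$52,015 × 150%/9⌋ = $8,669. Book value $43,346.
Accumulated through year 7 = $155,309 − $43,346 = $111,963.

$111,963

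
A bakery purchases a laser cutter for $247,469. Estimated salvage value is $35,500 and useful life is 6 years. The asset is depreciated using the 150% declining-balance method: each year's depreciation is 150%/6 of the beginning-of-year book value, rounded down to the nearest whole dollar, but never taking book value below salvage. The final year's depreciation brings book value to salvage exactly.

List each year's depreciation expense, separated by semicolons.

$61,867; $46,400; $34,800; $26,100; $19,575; $23,227

Depreciable base = $247,469 − $35,500 = $211,969.
Year 1: ⌊$247,469 × 150%/6⌋ = $61,867. Book value $185,602.
Year 2: ⌊$185,602 × 150%/6⌋ = $46,400. Book value $139,202.
Year 3: ⌊$139,202 × 150%/6⌋ = $34,800. Book value $104,402.
Year 4: ⌊$104,402 × 150%/6⌋ = $26,100. Book value $78,302.
Year 5: ⌊$78,302 × 150%/6⌋ = $19,575. Book value $58,727.
Year 6 (final): $58,727 − $35,500 = $23,227. Book value $35,500.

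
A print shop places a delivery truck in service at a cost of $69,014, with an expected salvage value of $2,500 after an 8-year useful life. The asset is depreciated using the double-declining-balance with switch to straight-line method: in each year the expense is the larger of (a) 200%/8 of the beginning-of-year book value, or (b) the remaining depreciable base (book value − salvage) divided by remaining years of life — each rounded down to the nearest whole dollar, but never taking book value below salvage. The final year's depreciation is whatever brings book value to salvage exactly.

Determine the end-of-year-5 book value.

$16,378

Depreciable base = $69,014 − $2,500 = $66,514.
Year 1: DB = ⌊$69,014 × 200%/8⌋ = $17,253; SL = ⌊$66,514/8⌋ = $8,314 → take DB $17,253. Book value $51,761.
Year 2: DB = ⌊$51,761 × 200%/8⌋ = $12,940; SL = ⌊$49,261/7⌋ = $7,037 → take DB $12,940. Book value $38,821.
Year 3: DB = ⌊$38,821 × 200%/8⌋ = $9,705; SL = ⌊$36,321/6⌋ = $6,053 → take DB $9,705. Book value $29,116.
Year 4: DB = ⌊$29,116 × 200%/8⌋ = $7,279; SL = ⌊$26,616/5⌋ = $5,323 → take DB $7,279. Book value $21,837.
Year 5: DB = ⌊$21,837 × 200%/8⌋ = $5,459; SL = ⌊$19,337/4⌋ = $4,834 → take DB $5,459. Book value $16,378.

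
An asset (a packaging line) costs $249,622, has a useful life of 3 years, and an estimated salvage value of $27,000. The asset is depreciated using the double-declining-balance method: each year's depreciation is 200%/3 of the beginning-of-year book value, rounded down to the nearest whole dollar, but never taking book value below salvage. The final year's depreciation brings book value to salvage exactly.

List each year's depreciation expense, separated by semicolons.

Depreciable base = $249,622 − $27,000 = $222,622.
Year 1: ⌊$249,622 × 200%/3⌋ = $166,414. Book value $83,208.
Year 2: ⌊$83,208 × 200%/3⌋ = $55,472. Book value $27,736.
Year 3 (final): $27,736 − $27,000 = $736. Book value $27,000.

$166,414; $55,472; $736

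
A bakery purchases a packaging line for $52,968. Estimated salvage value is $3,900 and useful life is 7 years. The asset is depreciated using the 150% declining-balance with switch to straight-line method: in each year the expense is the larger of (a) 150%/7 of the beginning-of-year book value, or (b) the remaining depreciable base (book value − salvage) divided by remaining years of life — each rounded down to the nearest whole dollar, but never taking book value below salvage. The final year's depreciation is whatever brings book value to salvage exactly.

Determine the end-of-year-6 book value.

Depreciable base = $52,968 − $3,900 = $49,068.
Year 1: DB = ⌊$52,968 × 150%/7⌋ = $11,350; SL = ⌊$49,068/7⌋ = $7,009 → take DB $11,350. Book value $41,618.
Year 2: DB = ⌊$41,618 × 150%/7⌋ = $8,918; SL = ⌊$37,718/6⌋ = $6,286 → take DB $8,918. Book value $32,700.
Year 3: DB = ⌊$32,700 × 150%/7⌋ = $7,007; SL = ⌊$28,800/5⌋ = $5,760 → take DB $7,007. Book value $25,693.
Year 4: DB = ⌊$25,693 × 150%/7⌋ = $5,505; SL = ⌊$21,793/4⌋ = $5,448 → take DB $5,505. Book value $20,188.
Year 5: DB = ⌊$20,188 × 150%/7⌋ = $4,326; SL = ⌊$16,288/3⌋ = $5,429 → take SL $5,429. Book value $14,759.
Year 6: DB = ⌊$14,759 × 150%/7⌋ = $3,162; SL = ⌊$10,859/2⌋ = $5,429 → take SL $5,429. Book value $9,330.

$9,330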